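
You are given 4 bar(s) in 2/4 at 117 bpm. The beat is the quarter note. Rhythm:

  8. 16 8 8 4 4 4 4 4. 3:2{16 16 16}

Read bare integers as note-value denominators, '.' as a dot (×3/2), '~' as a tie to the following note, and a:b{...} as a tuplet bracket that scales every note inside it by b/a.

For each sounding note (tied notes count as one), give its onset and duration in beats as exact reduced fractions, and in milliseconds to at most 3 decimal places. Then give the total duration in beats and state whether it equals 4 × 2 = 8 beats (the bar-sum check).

1) 0.0ms=0b +384.615ms=3/4b
2) 384.615ms=3/4b +128.205ms=1/4b
3) 512.821ms=1b +256.41ms=1/2b
4) 769.231ms=3/2b +256.41ms=1/2b
5) 1025.641ms=2b +512.821ms=1b
6) 1538.462ms=3b +512.821ms=1b
7) 2051.282ms=4b +512.821ms=1b
8) 2564.103ms=5b +512.821ms=1b
9) 3076.923ms=6b +769.231ms=3/2b
10) 3846.154ms=15/2b +85.47ms=1/6b
11) 3931.624ms=23/3b +85.47ms=1/6b
12) 4017.094ms=47/6b +85.47ms=1/6b
Σ=8b of 8 (117bpm 2/4) — PASS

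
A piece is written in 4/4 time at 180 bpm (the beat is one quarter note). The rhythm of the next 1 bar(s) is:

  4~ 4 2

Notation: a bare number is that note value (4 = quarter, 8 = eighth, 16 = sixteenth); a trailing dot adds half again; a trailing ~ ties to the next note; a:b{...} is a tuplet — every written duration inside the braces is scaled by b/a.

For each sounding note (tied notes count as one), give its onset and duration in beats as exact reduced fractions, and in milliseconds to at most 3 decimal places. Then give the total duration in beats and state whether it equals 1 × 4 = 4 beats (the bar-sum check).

1) 0.0ms=0b +666.667ms=2b
2) 666.667ms=2b +666.667ms=2b
Σ=4b of 4 (180bpm 4/4) — PASS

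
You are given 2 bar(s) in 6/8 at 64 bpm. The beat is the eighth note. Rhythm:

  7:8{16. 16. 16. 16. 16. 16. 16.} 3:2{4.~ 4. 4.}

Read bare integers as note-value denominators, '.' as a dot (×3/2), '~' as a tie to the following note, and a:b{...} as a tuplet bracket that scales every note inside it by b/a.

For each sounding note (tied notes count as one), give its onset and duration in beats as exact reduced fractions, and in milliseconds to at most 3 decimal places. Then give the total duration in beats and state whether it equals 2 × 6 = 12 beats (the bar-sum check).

1) 0.0ms=0b +803.571ms=6/7b
2) 803.571ms=6/7b +803.571ms=6/7b
3) 1607.143ms=12/7b +803.571ms=6/7b
4) 2410.714ms=18/7b +803.571ms=6/7b
5) 3214.286ms=24/7b +803.571ms=6/7b
6) 4017.857ms=30/7b +803.571ms=6/7b
7) 4821.429ms=36/7b +803.571ms=6/7b
8) 5625.0ms=6b +3750.0ms=4b
9) 9375.0ms=10b +1875.0ms=2b
Σ=12b of 12 (64bpm 6/8) — PASS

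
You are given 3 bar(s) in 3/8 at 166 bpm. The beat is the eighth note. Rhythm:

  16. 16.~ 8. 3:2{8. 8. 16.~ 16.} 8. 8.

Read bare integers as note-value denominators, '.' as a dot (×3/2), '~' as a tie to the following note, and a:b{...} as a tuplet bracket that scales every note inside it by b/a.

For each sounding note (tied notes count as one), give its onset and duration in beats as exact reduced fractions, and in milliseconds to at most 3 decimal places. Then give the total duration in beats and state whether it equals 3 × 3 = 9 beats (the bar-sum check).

1) 0.0ms=0b +271.084ms=3/4b
2) 271.084ms=3/4b +813.253ms=9/4b
3) 1084.337ms=3b +361.446ms=1b
4) 1445.783ms=4b +361.446ms=1b
5) 1807.229ms=5b +361.446ms=1b
6) 2168.675ms=6b +542.169ms=3/2b
7) 2710.843ms=15/2b +542.169ms=3/2b
Σ=9b of 9 (166bpm 3/8) — PASS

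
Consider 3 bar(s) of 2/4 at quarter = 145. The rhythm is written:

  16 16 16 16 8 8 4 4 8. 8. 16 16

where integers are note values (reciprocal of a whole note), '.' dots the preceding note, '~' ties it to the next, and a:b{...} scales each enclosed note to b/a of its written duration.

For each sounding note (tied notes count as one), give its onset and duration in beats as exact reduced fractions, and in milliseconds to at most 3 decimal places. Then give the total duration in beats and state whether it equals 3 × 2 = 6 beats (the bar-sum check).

1) 0.0ms=0b +103.448ms=1/4b
2) 103.448ms=1/4b +103.448ms=1/4b
3) 206.897ms=1/2b +103.448ms=1/4b
4) 310.345ms=3/4b +103.448ms=1/4b
5) 413.793ms=1b +206.897ms=1/2b
6) 620.69ms=3/2b +206.897ms=1/2b
7) 827.586ms=2b +413.793ms=1b
8) 1241.379ms=3b +413.793ms=1b
9) 1655.172ms=4b +310.345ms=3/4b
10) 1965.517ms=19/4b +310.345ms=3/4b
11) 2275.862ms=11/2b +103.448ms=1/4b
12) 2379.31ms=23/4b +103.448ms=1/4b
Σ=6b of 6 (145bpm 2/4) — PASS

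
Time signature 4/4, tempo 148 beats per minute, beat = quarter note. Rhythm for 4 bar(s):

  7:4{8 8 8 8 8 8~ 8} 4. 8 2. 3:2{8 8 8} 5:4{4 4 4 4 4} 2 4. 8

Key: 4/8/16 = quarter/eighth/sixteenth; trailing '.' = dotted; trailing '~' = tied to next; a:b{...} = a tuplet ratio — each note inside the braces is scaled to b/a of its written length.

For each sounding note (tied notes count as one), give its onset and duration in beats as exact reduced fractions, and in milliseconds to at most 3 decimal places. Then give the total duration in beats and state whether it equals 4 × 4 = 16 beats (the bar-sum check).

1) 0.0ms=0b +115.83ms=2/7b
2) 115.83ms=2/7b +115.83ms=2/7b
3) 231.66ms=4/7b +115.83ms=2/7b
4) 347.49ms=6/7b +115.83ms=2/7b
5) 463.32ms=8/7b +115.83ms=2/7b
6) 579.151ms=10/7b +231.66ms=4/7b
7) 810.811ms=2b +608.108ms=3/2b
8) 1418.919ms=7/2b +202.703ms=1/2b
9) 1621.622ms=4b +1216.216ms=3b
10) 2837.838ms=7b +135.135ms=1/3b
11) 2972.973ms=22/3b +135.135ms=1/3b
12) 3108.108ms=23/3b +135.135ms=1/3b
13) 3243.243ms=8b +324.324ms=4/5b
14) 3567.568ms=44/5b +324.324ms=4/5b
15) 3891.892ms=48/5b +324.324ms=4/5b
16) 4216.216ms=52/5b +324.324ms=4/5b
17) 4540.541ms=56/5b +324.324ms=4/5b
18) 4864.865ms=12b +810.811ms=2b
19) 5675.676ms=14b +608.108ms=3/2b
20) 6283.784ms=31/2b +202.703ms=1/2b
Σ=16b of 16 (148bpm 4/4) — PASS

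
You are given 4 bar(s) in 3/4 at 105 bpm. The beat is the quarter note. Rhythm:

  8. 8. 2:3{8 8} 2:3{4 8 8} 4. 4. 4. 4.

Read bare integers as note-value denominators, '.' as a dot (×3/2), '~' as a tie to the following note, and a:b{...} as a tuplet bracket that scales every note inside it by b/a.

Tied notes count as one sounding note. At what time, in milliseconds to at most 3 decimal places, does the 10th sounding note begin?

1. 0.0ms @ 0 + 428.571ms (3/4)
2. 428.571ms @ 3/4 + 428.571ms (3/4)
3. 857.143ms @ 3/2 + 428.571ms (3/4)
4. 1285.714ms @ 9/4 + 428.571ms (3/4)
5. 1714.286ms @ 3 + 857.143ms (3/2)
6. 2571.429ms @ 9/2 + 428.571ms (3/4)
7. 3000.0ms @ 21/4 + 428.571ms (3/4)
8. 3428.571ms @ 6 + 857.143ms (3/2)
9. 4285.714ms @ 15/2 + 857.143ms (3/2)
10. 5142.857ms @ 9 + 857.143ms (3/2)
11. 6000.0ms @ 21/2 + 857.143ms (3/2)

note 10 onset = 9b = 5142.857ms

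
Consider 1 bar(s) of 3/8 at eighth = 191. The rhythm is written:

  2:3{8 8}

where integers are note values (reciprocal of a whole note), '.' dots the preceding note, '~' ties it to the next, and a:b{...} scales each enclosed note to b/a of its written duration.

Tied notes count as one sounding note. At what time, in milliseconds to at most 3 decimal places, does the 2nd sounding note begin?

note 2 onset = 3/2b = 471.204ms

1. 0.0ms @ 0 + 471.204ms (3/2)
2. 471.204ms @ 3/2 + 471.204ms (3/2)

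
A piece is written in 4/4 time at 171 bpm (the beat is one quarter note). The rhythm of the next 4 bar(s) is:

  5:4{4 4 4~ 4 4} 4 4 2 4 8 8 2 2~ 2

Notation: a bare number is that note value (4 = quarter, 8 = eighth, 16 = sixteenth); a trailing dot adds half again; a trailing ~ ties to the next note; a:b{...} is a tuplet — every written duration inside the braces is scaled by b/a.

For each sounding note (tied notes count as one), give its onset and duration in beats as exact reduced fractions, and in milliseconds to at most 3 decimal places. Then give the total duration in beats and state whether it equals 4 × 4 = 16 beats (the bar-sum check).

1) 0.0ms=0b +280.702ms=4/5b
2) 280.702ms=4/5b +280.702ms=4/5b
3) 561.404ms=8/5b +561.404ms=8/5b
4) 1122.807ms=16/5b +280.702ms=4/5b
5) 1403.509ms=4b +350.877ms=1b
6) 1754.386ms=5b +350.877ms=1b
7) 2105.263ms=6b +701.754ms=2b
8) 2807.018ms=8b +350.877ms=1b
9) 3157.895ms=9b +175.439ms=1/2b
10) 3333.333ms=19/2b +175.439ms=1/2b
11) 3508.772ms=10b +701.754ms=2b
12) 4210.526ms=12b +1403.509ms=4b
Σ=16b of 16 (171bpm 4/4) — PASS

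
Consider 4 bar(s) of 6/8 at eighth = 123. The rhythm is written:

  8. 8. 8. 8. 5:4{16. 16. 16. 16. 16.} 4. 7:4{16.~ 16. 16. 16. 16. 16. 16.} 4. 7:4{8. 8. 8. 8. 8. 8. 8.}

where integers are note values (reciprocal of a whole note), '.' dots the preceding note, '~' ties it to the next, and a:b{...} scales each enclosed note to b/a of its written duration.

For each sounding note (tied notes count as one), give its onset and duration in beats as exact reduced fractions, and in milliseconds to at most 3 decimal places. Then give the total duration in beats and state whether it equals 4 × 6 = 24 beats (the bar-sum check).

1) 0.0ms=0b +731.707ms=3/2b
2) 731.707ms=3/2b +731.707ms=3/2b
3) 1463.415ms=3b +731.707ms=3/2b
4) 2195.122ms=9/2b +731.707ms=3/2b
5) 2926.829ms=6b +292.683ms=3/5b
6) 3219.512ms=33/5b +292.683ms=3/5b
7) 3512.195ms=36/5b +292.683ms=3/5b
8) 3804.878ms=39/5b +292.683ms=3/5b
9) 4097.561ms=42/5b +292.683ms=3/5b
10) 4390.244ms=9b +1463.415ms=3b
11) 5853.659ms=12b +418.118ms=6/7b
12) 6271.777ms=90/7b +209.059ms=3/7b
13) 6480.836ms=93/7b +209.059ms=3/7b
14) 6689.895ms=96/7b +209.059ms=3/7b
15) 6898.955ms=99/7b +209.059ms=3/7b
16) 7108.014ms=102/7b +209.059ms=3/7b
17) 7317.073ms=15b +1463.415ms=3b
18) 8780.488ms=18b +418.118ms=6/7b
19) 9198.606ms=132/7b +418.118ms=6/7b
20) 9616.725ms=138/7b +418.118ms=6/7b
21) 10034.843ms=144/7b +418.118ms=6/7b
22) 10452.962ms=150/7b +418.118ms=6/7b
23) 10871.08ms=156/7b +418.118ms=6/7b
24) 11289.199ms=162/7b +418.118ms=6/7b
Σ=24b of 24 (123bpm 6/8) — PASS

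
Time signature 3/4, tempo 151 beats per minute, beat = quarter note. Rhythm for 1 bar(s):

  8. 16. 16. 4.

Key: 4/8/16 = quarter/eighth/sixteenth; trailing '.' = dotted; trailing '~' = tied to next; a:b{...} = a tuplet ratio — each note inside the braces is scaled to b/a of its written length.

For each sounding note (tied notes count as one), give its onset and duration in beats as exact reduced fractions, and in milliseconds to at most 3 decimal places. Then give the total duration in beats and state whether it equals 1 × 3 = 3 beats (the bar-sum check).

1) 0.0ms=0b +298.013ms=3/4b
2) 298.013ms=3/4b +149.007ms=3/8b
3) 447.02ms=9/8b +149.007ms=3/8b
4) 596.026ms=3/2b +596.026ms=3/2b
Σ=3b of 3 (151bpm 3/4) — PASS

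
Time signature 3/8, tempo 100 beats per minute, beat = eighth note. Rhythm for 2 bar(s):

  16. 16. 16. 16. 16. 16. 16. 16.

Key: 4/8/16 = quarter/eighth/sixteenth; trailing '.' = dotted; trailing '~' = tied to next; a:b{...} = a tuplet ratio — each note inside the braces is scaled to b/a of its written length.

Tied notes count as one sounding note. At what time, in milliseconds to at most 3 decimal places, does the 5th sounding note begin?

1. 0.0ms @ 0 + 450.0ms (3/4)
2. 450.0ms @ 3/4 + 450.0ms (3/4)
3. 900.0ms @ 3/2 + 450.0ms (3/4)
4. 1350.0ms @ 9/4 + 450.0ms (3/4)
5. 1800.0ms @ 3 + 450.0ms (3/4)
6. 2250.0ms @ 15/4 + 450.0ms (3/4)
7. 2700.0ms @ 9/2 + 450.0ms (3/4)
8. 3150.0ms @ 21/4 + 450.0ms (3/4)

note 5 onset = 3b = 1800.0ms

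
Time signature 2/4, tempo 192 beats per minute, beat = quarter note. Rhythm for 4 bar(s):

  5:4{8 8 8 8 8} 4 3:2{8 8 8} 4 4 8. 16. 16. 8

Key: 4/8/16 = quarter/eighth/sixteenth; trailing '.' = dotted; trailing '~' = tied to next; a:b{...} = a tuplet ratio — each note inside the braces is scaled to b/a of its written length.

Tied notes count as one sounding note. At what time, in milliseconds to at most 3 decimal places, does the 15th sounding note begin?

1. 0.0ms @ 0 + 125.0ms (2/5)
2. 125.0ms @ 2/5 + 125.0ms (2/5)
3. 250.0ms @ 4/5 + 125.0ms (2/5)
4. 375.0ms @ 6/5 + 125.0ms (2/5)
5. 500.0ms @ 8/5 + 125.0ms (2/5)
6. 625.0ms @ 2 + 312.5ms (1)
7. 937.5ms @ 3 + 104.167ms (1/3)
8. 1041.667ms @ 10/3 + 104.167ms (1/3)
9. 1145.833ms @ 11/3 + 104.167ms (1/3)
10. 1250.0ms @ 4 + 312.5ms (1)
11. 1562.5ms @ 5 + 312.5ms (1)
12. 1875.0ms @ 6 + 234.375ms (3/4)
13. 2109.375ms @ 27/4 + 117.188ms (3/8)
14. 2226.562ms @ 57/8 + 117.188ms (3/8)
15. 2343.75ms @ 15/2 + 156.25ms (1/2)

note 15 onset = 15/2b = 2343.75ms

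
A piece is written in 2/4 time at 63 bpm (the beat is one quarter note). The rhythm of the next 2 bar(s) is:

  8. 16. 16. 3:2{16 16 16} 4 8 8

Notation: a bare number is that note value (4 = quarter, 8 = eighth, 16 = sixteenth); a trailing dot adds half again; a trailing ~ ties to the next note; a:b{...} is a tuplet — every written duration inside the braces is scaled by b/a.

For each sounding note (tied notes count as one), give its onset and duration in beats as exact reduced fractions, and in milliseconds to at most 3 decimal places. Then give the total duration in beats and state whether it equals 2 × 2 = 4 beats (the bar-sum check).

1) 0.0ms=0b +714.286ms=3/4b
2) 714.286ms=3/4b +357.143ms=3/8b
3) 1071.429ms=9/8b +357.143ms=3/8b
4) 1428.571ms=3/2b +158.73ms=1/6b
5) 1587.302ms=5/3b +158.73ms=1/6b
6) 1746.032ms=11/6b +158.73ms=1/6b
7) 1904.762ms=2b +952.381ms=1b
8) 2857.143ms=3b +476.19ms=1/2b
9) 3333.333ms=7/2b +476.19ms=1/2b
Σ=4b of 4 (63bpm 2/4) — PASS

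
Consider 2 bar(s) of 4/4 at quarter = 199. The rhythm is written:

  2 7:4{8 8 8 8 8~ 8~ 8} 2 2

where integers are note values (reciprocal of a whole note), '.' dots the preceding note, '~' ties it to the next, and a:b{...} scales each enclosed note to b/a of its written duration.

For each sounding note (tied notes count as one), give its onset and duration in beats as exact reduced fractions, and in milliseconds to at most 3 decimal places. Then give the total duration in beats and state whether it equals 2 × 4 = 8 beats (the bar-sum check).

1) 0.0ms=0b +603.015ms=2b
2) 603.015ms=2b +86.145ms=2/7b
3) 689.16ms=16/7b +86.145ms=2/7b
4) 775.305ms=18/7b +86.145ms=2/7b
5) 861.45ms=20/7b +86.145ms=2/7b
6) 947.595ms=22/7b +258.435ms=6/7b
7) 1206.03ms=4b +603.015ms=2b
8) 1809.045ms=6b +603.015ms=2b
Σ=8b of 8 (199bpm 4/4) — PASS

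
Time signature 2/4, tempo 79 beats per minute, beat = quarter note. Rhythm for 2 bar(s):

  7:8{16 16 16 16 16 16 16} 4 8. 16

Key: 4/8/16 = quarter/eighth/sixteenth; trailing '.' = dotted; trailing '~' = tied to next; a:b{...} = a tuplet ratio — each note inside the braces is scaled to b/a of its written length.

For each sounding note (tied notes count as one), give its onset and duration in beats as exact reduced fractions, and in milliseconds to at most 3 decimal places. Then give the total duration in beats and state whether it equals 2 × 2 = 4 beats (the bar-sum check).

1) 0.0ms=0b +216.998ms=2/7b
2) 216.998ms=2/7b +216.998ms=2/7b
3) 433.996ms=4/7b +216.998ms=2/7b
4) 650.995ms=6/7b +216.998ms=2/7b
5) 867.993ms=8/7b +216.998ms=2/7b
6) 1084.991ms=10/7b +216.998ms=2/7b
7) 1301.989ms=12/7b +216.998ms=2/7b
8) 1518.987ms=2b +759.494ms=1b
9) 2278.481ms=3b +569.62ms=3/4b
10) 2848.101ms=15/4b +189.873ms=1/4b
Σ=4b of 4 (79bpm 2/4) — PASS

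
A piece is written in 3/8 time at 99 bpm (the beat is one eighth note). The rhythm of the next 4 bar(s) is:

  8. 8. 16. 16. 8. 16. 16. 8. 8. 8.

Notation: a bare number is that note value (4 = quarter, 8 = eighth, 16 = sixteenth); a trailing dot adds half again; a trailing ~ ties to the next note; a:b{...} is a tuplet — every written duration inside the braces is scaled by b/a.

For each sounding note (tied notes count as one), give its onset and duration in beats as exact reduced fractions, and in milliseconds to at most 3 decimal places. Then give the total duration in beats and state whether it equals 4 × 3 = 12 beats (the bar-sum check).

1) 0.0ms=0b +909.091ms=3/2b
2) 909.091ms=3/2b +909.091ms=3/2b
3) 1818.182ms=3b +454.545ms=3/4b
4) 2272.727ms=15/4b +454.545ms=3/4b
5) 2727.273ms=9/2b +909.091ms=3/2b
6) 3636.364ms=6b +454.545ms=3/4b
7) 4090.909ms=27/4b +454.545ms=3/4b
8) 4545.455ms=15/2b +909.091ms=3/2b
9) 5454.545ms=9b +909.091ms=3/2b
10) 6363.636ms=21/2b +909.091ms=3/2b
Σ=12b of 12 (99bpm 3/8) — PASS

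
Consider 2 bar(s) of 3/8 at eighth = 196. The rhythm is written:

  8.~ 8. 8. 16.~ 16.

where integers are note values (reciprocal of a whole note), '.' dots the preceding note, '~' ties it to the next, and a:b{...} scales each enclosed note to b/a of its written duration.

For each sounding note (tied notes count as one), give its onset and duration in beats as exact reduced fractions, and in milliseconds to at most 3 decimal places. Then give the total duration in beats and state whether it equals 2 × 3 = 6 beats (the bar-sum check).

1) 0.0ms=0b +918.367ms=3b
2) 918.367ms=3b +459.184ms=3/2b
3) 1377.551ms=9/2b +459.184ms=3/2b
Σ=6b of 6 (196bpm 3/8) — PASS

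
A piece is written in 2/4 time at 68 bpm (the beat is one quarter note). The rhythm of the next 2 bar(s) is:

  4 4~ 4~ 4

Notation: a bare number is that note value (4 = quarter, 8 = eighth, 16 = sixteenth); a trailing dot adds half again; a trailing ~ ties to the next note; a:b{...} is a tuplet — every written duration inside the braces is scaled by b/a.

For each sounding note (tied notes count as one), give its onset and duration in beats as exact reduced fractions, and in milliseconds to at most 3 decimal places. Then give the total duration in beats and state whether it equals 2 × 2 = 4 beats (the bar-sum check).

1) 0.0ms=0b +882.353ms=1b
2) 882.353ms=1b +2647.059ms=3b
Σ=4b of 4 (68bpm 2/4) — PASS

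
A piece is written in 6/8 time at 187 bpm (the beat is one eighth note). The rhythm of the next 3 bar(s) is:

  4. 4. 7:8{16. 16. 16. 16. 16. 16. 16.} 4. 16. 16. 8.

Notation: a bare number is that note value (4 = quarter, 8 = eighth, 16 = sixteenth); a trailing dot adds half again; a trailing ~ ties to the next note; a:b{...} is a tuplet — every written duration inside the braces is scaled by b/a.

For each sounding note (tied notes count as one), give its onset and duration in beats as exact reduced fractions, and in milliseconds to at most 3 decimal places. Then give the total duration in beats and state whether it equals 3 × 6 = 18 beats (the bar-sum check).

1) 0.0ms=0b +962.567ms=3b
2) 962.567ms=3b +962.567ms=3b
3) 1925.134ms=6b +275.019ms=6/7b
4) 2200.153ms=48/7b +275.019ms=6/7b
5) 2475.172ms=54/7b +275.019ms=6/7b
6) 2750.191ms=60/7b +275.019ms=6/7b
7) 3025.21ms=66/7b +275.019ms=6/7b
8) 3300.229ms=72/7b +275.019ms=6/7b
9) 3575.248ms=78/7b +275.019ms=6/7b
10) 3850.267ms=12b +962.567ms=3b
11) 4812.834ms=15b +240.642ms=3/4b
12) 5053.476ms=63/4b +240.642ms=3/4b
13) 5294.118ms=33/2b +481.283ms=3/2b
Σ=18b of 18 (187bpm 6/8) — PASS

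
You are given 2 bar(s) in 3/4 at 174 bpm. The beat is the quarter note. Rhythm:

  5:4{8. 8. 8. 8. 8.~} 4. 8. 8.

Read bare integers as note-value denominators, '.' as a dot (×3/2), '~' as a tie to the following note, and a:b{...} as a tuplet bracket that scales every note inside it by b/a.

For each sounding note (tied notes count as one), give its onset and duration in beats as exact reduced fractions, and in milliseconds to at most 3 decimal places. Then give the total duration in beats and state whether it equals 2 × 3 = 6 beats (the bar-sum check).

1) 0.0ms=0b +206.897ms=3/5b
2) 206.897ms=3/5b +206.897ms=3/5b
3) 413.793ms=6/5b +206.897ms=3/5b
4) 620.69ms=9/5b +206.897ms=3/5b
5) 827.586ms=12/5b +724.138ms=21/10b
6) 1551.724ms=9/2b +258.621ms=3/4b
7) 1810.345ms=21/4b +258.621ms=3/4b
Σ=6b of 6 (174bpm 3/4) — PASS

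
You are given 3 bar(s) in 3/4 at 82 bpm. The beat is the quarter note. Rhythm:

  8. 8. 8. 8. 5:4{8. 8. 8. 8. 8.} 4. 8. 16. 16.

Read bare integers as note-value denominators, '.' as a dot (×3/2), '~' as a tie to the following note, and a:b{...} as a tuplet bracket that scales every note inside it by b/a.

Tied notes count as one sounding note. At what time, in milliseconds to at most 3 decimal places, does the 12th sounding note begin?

1. 0.0ms @ 0 + 548.78ms (3/4)
2. 548.78ms @ 3/4 + 548.78ms (3/4)
3. 1097.561ms @ 3/2 + 548.78ms (3/4)
4. 1646.341ms @ 9/4 + 548.78ms (3/4)
5. 2195.122ms @ 3 + 439.024ms (3/5)
6. 2634.146ms @ 18/5 + 439.024ms (3/5)
7. 3073.171ms @ 21/5 + 439.024ms (3/5)
8. 3512.195ms @ 24/5 + 439.024ms (3/5)
9. 3951.22ms @ 27/5 + 439.024ms (3/5)
10. 4390.244ms @ 6 + 1097.561ms (3/2)
11. 5487.805ms @ 15/2 + 548.78ms (3/4)
12. 6036.585ms @ 33/4 + 274.39ms (3/8)
13. 6310.976ms @ 69/8 + 274.39ms (3/8)

note 12 onset = 33/4b = 6036.585ms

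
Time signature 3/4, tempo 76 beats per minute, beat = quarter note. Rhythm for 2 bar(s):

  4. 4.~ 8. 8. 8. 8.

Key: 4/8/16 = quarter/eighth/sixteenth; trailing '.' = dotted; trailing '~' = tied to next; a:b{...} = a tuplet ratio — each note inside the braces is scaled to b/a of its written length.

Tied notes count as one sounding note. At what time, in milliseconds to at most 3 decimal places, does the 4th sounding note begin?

note 4 onset = 9/2b = 3552.632ms

1. 0.0ms @ 0 + 1184.211ms (3/2)
2. 1184.211ms @ 3/2 + 1776.316ms (9/4)
3. 2960.526ms @ 15/4 + 592.105ms (3/4)
4. 3552.632ms @ 9/2 + 592.105ms (3/4)
5. 4144.737ms @ 21/4 + 592.105ms (3/4)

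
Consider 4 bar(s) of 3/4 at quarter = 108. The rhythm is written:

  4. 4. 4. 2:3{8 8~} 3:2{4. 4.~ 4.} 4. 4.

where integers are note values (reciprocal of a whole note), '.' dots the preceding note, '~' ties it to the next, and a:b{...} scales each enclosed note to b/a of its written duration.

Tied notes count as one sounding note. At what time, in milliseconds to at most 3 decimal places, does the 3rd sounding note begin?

note 3 onset = 3b = 1666.667ms

1. 0.0ms @ 0 + 833.333ms (3/2)
2. 833.333ms @ 3/2 + 833.333ms (3/2)
3. 1666.667ms @ 3 + 833.333ms (3/2)
4. 2500.0ms @ 9/2 + 416.667ms (3/4)
5. 2916.667ms @ 21/4 + 972.222ms (7/4)
6. 3888.889ms @ 7 + 1111.111ms (2)
7. 5000.0ms @ 9 + 833.333ms (3/2)
8. 5833.333ms @ 21/2 + 833.333ms (3/2)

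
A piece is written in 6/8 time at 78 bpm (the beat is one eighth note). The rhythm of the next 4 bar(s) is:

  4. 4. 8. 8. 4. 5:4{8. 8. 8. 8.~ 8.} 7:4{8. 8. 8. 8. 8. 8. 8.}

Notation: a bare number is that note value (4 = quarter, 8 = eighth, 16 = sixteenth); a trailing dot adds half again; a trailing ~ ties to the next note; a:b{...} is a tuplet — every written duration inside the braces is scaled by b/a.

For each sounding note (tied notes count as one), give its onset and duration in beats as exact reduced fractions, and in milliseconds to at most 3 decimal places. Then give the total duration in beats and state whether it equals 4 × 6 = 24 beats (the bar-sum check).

1) 0.0ms=0b +2307.692ms=3b
2) 2307.692ms=3b +2307.692ms=3b
3) 4615.385ms=6b +1153.846ms=3/2b
4) 5769.231ms=15/2b +1153.846ms=3/2b
5) 6923.077ms=9b +2307.692ms=3b
6) 9230.769ms=12b +923.077ms=6/5b
7) 10153.846ms=66/5b +923.077ms=6/5b
8) 11076.923ms=72/5b +923.077ms=6/5b
9) 12000.0ms=78/5b +1846.154ms=12/5b
10) 13846.154ms=18b +659.341ms=6/7b
11) 14505.495ms=132/7b +659.341ms=6/7b
12) 15164.835ms=138/7b +659.341ms=6/7b
13) 15824.176ms=144/7b +659.341ms=6/7b
14) 16483.516ms=150/7b +659.341ms=6/7b
15) 17142.857ms=156/7b +659.341ms=6/7b
16) 17802.198ms=162/7b +659.341ms=6/7b
Σ=24b of 24 (78bpm 6/8) — PASS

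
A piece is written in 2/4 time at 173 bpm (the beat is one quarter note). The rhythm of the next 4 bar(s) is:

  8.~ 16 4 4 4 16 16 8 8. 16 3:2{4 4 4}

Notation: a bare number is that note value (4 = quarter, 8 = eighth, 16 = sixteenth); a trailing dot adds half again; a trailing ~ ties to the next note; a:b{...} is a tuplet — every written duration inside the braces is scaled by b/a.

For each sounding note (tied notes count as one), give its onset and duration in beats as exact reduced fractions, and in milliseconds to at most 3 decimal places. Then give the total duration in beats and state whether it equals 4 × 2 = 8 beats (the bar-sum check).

1) 0.0ms=0b +346.821ms=1b
2) 346.821ms=1b +346.821ms=1b
3) 693.642ms=2b +346.821ms=1b
4) 1040.462ms=3b +346.821ms=1b
5) 1387.283ms=4b +86.705ms=1/4b
6) 1473.988ms=17/4b +86.705ms=1/4b
7) 1560.694ms=9/2b +173.41ms=1/2b
8) 1734.104ms=5b +260.116ms=3/4b
9) 1994.22ms=23/4b +86.705ms=1/4b
10) 2080.925ms=6b +231.214ms=2/3b
11) 2312.139ms=20/3b +231.214ms=2/3b
12) 2543.353ms=22/3b +231.214ms=2/3b
Σ=8b of 8 (173bpm 2/4) — PASS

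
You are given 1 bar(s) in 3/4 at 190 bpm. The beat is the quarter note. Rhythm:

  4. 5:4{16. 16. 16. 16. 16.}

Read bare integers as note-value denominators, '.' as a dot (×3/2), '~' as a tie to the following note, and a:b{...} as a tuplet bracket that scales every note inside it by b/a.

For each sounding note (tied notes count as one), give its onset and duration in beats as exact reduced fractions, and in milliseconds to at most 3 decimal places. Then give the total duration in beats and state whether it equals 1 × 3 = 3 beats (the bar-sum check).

1) 0.0ms=0b +473.684ms=3/2b
2) 473.684ms=3/2b +94.737ms=3/10b
3) 568.421ms=9/5b +94.737ms=3/10b
4) 663.158ms=21/10b +94.737ms=3/10b
5) 757.895ms=12/5b +94.737ms=3/10b
6) 852.632ms=27/10b +94.737ms=3/10b
Σ=3b of 3 (190bpm 3/4) — PASS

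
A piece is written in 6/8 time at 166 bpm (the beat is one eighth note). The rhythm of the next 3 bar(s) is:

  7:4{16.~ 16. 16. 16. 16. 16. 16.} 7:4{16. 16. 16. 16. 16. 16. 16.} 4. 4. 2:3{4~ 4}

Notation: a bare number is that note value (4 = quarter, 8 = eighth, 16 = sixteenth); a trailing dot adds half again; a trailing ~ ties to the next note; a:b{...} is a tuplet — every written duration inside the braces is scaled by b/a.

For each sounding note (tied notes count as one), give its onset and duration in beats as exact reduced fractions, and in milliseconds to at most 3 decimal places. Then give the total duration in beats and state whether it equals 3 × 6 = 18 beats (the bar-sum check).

1) 0.0ms=0b +309.811ms=6/7b
2) 309.811ms=6/7b +154.905ms=3/7b
3) 464.716ms=9/7b +154.905ms=3/7b
4) 619.621ms=12/7b +154.905ms=3/7b
5) 774.527ms=15/7b +154.905ms=3/7b
6) 929.432ms=18/7b +154.905ms=3/7b
7) 1084.337ms=3b +154.905ms=3/7b
8) 1239.243ms=24/7b +154.905ms=3/7b
9) 1394.148ms=27/7b +154.905ms=3/7b
10) 1549.053ms=30/7b +154.905ms=3/7b
11) 1703.959ms=33/7b +154.905ms=3/7b
12) 1858.864ms=36/7b +154.905ms=3/7b
13) 2013.769ms=39/7b +154.905ms=3/7b
14) 2168.675ms=6b +1084.337ms=3b
15) 3253.012ms=9b +1084.337ms=3b
16) 4337.349ms=12b +2168.675ms=6b
Σ=18b of 18 (166bpm 6/8) — PASS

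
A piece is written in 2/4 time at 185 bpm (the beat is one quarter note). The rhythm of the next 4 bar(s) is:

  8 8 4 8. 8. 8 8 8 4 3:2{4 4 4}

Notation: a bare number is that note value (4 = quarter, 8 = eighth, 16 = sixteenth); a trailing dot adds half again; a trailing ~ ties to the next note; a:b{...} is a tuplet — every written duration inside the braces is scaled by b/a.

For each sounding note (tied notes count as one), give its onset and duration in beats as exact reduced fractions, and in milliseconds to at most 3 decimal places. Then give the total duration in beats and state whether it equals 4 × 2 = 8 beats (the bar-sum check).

1) 0.0ms=0b +162.162ms=1/2b
2) 162.162ms=1/2b +162.162ms=1/2b
3) 324.324ms=1b +324.324ms=1b
4) 648.649ms=2b +243.243ms=3/4b
5) 891.892ms=11/4b +243.243ms=3/4b
6) 1135.135ms=7/2b +162.162ms=1/2b
7) 1297.297ms=4b +162.162ms=1/2b
8) 1459.459ms=9/2b +162.162ms=1/2b
9) 1621.622ms=5b +324.324ms=1b
10) 1945.946ms=6b +216.216ms=2/3b
11) 2162.162ms=20/3b +216.216ms=2/3b
12) 2378.378ms=22/3b +216.216ms=2/3b
Σ=8b of 8 (185bpm 2/4) — PASS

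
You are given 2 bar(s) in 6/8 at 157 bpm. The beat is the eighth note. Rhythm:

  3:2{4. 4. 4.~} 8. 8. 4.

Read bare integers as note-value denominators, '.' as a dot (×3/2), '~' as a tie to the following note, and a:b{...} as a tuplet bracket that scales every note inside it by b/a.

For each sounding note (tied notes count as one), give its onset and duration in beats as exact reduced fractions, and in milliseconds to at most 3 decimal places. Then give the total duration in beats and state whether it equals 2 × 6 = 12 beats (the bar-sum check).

1) 0.0ms=0b +764.331ms=2b
2) 764.331ms=2b +764.331ms=2b
3) 1528.662ms=4b +1337.58ms=7/2b
4) 2866.242ms=15/2b +573.248ms=3/2b
5) 3439.49ms=9b +1146.497ms=3b
Σ=12b of 12 (157bpm 6/8) — PASS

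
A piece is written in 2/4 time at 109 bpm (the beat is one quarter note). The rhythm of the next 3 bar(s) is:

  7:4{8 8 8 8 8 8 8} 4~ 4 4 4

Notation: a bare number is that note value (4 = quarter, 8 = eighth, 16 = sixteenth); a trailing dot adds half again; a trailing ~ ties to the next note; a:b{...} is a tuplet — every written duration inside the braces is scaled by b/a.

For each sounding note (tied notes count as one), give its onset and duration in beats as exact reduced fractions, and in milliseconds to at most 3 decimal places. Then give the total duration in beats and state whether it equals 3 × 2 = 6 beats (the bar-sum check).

1) 0.0ms=0b +157.274ms=2/7b
2) 157.274ms=2/7b +157.274ms=2/7b
3) 314.548ms=4/7b +157.274ms=2/7b
4) 471.822ms=6/7b +157.274ms=2/7b
5) 629.096ms=8/7b +157.274ms=2/7b
6) 786.37ms=10/7b +157.274ms=2/7b
7) 943.644ms=12/7b +157.274ms=2/7b
8) 1100.917ms=2b +1100.917ms=2b
9) 2201.835ms=4b +550.459ms=1b
10) 2752.294ms=5b +550.459ms=1b
Σ=6b of 6 (109bpm 2/4) — PASS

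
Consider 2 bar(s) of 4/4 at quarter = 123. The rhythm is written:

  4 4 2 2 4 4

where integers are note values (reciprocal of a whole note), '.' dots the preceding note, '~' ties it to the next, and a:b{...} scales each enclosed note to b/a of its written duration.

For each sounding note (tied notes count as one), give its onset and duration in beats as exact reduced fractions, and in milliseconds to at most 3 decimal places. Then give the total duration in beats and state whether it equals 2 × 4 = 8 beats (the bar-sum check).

1) 0.0ms=0b +487.805ms=1b
2) 487.805ms=1b +487.805ms=1b
3) 975.61ms=2b +975.61ms=2b
4) 1951.22ms=4b +975.61ms=2b
5) 2926.829ms=6b +487.805ms=1b
6) 3414.634ms=7b +487.805ms=1b
Σ=8b of 8 (123bpm 4/4) — PASS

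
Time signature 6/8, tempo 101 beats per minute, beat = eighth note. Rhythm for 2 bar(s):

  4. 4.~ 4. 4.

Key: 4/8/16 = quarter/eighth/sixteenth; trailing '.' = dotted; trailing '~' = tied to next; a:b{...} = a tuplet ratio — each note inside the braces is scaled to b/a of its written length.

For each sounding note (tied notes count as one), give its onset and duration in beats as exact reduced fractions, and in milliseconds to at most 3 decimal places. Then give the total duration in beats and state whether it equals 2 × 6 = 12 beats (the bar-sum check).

1) 0.0ms=0b +1782.178ms=3b
2) 1782.178ms=3b +3564.356ms=6b
3) 5346.535ms=9b +1782.178ms=3b
Σ=12b of 12 (101bpm 6/8) — PASS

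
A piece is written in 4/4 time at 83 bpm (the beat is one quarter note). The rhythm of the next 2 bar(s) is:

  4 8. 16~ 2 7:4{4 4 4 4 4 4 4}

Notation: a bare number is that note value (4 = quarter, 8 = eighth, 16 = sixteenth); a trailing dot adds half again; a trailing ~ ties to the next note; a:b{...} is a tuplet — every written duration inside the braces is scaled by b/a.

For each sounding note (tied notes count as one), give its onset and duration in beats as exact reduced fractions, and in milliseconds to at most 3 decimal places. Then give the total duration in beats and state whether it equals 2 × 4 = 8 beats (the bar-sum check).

1) 0.0ms=0b +722.892ms=1b
2) 722.892ms=1b +542.169ms=3/4b
3) 1265.06ms=7/4b +1626.506ms=9/4b
4) 2891.566ms=4b +413.081ms=4/7b
5) 3304.647ms=32/7b +413.081ms=4/7b
6) 3717.728ms=36/7b +413.081ms=4/7b
7) 4130.809ms=40/7b +413.081ms=4/7b
8) 4543.89ms=44/7b +413.081ms=4/7b
9) 4956.971ms=48/7b +413.081ms=4/7b
10) 5370.052ms=52/7b +413.081ms=4/7b
Σ=8b of 8 (83bpm 4/4) — PASS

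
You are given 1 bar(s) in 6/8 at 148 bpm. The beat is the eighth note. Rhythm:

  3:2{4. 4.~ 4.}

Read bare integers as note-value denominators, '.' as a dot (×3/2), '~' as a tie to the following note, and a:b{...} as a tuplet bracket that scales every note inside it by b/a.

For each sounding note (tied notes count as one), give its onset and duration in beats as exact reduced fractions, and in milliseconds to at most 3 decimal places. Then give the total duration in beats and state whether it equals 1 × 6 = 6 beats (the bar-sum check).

1) 0.0ms=0b +810.811ms=2b
2) 810.811ms=2b +1621.622ms=4b
Σ=6b of 6 (148bpm 6/8) — PASS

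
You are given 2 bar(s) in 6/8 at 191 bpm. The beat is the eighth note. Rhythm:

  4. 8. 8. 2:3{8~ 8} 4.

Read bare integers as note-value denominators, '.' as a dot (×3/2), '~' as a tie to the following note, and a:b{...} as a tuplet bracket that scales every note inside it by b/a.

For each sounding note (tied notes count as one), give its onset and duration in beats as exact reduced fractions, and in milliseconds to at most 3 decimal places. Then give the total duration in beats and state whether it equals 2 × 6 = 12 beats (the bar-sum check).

1) 0.0ms=0b +942.408ms=3b
2) 942.408ms=3b +471.204ms=3/2b
3) 1413.613ms=9/2b +471.204ms=3/2b
4) 1884.817ms=6b +942.408ms=3b
5) 2827.225ms=9b +942.408ms=3b
Σ=12b of 12 (191bpm 6/8) — PASS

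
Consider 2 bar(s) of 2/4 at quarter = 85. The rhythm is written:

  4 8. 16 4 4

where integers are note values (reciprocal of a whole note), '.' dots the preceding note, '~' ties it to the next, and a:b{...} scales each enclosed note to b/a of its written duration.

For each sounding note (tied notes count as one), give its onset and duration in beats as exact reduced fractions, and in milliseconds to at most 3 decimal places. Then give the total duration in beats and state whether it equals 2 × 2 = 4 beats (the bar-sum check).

1) 0.0ms=0b +705.882ms=1b
2) 705.882ms=1b +529.412ms=3/4b
3) 1235.294ms=7/4b +176.471ms=1/4b
4) 1411.765ms=2b +705.882ms=1b
5) 2117.647ms=3b +705.882ms=1b
Σ=4b of 4 (85bpm 2/4) — PASS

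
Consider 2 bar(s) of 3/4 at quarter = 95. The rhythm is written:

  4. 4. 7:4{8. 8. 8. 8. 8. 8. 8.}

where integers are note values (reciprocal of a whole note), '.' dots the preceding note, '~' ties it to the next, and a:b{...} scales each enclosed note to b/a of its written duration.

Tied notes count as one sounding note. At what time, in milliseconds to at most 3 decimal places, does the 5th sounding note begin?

1. 0.0ms @ 0 + 947.368ms (3/2)
2. 947.368ms @ 3/2 + 947.368ms (3/2)
3. 1894.737ms @ 3 + 270.677ms (3/7)
4. 2165.414ms @ 24/7 + 270.677ms (3/7)
5. 2436.09ms @ 27/7 + 270.677ms (3/7)
6. 2706.767ms @ 30/7 + 270.677ms (3/7)
7. 2977.444ms @ 33/7 + 270.677ms (3/7)
8. 3248.12ms @ 36/7 + 270.677ms (3/7)
9. 3518.797ms @ 39/7 + 270.677ms (3/7)

note 5 onset = 27/7b = 2436.09ms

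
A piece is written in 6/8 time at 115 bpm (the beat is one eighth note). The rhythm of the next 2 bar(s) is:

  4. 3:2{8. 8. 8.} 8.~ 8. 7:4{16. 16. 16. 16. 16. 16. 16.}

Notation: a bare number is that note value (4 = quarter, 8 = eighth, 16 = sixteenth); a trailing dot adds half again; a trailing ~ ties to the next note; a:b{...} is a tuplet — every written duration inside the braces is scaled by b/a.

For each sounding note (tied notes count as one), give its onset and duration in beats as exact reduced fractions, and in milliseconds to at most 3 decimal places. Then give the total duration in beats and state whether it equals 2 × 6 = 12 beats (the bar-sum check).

1) 0.0ms=0b +1565.217ms=3b
2) 1565.217ms=3b +521.739ms=1b
3) 2086.957ms=4b +521.739ms=1b
4) 2608.696ms=5b +521.739ms=1b
5) 3130.435ms=6b +1565.217ms=3b
6) 4695.652ms=9b +223.602ms=3/7b
7) 4919.255ms=66/7b +223.602ms=3/7b
8) 5142.857ms=69/7b +223.602ms=3/7b
9) 5366.46ms=72/7b +223.602ms=3/7b
10) 5590.062ms=75/7b +223.602ms=3/7b
11) 5813.665ms=78/7b +223.602ms=3/7b
12) 6037.267ms=81/7b +223.602ms=3/7b
Σ=12b of 12 (115bpm 6/8) — PASS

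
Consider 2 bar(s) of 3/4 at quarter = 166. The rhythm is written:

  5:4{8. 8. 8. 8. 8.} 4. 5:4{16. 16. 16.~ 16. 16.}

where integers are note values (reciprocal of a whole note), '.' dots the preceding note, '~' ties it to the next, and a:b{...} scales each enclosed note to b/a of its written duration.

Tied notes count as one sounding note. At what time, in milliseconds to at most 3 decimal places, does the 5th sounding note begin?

1. 0.0ms @ 0 + 216.867ms (3/5)
2. 216.867ms @ 3/5 + 216.867ms (3/5)
3. 433.735ms @ 6/5 + 216.867ms (3/5)
4. 650.602ms @ 9/5 + 216.867ms (3/5)
5. 867.47ms @ 12/5 + 216.867ms (3/5)
6. 1084.337ms @ 3 + 542.169ms (3/2)
7. 1626.506ms @ 9/2 + 108.434ms (3/10)
8. 1734.94ms @ 24/5 + 108.434ms (3/10)
9. 1843.373ms @ 51/10 + 216.867ms (3/5)
10. 2060.241ms @ 57/10 + 108.434ms (3/10)

note 5 onset = 12/5b = 867.47ms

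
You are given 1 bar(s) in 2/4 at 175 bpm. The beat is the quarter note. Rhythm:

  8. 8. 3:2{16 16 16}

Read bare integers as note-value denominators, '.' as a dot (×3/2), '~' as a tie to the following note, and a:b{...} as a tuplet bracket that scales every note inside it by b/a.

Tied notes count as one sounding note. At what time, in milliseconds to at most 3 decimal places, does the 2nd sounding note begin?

1. 0.0ms @ 0 + 257.143ms (3/4)
2. 257.143ms @ 3/4 + 257.143ms (3/4)
3. 514.286ms @ 3/2 + 57.143ms (1/6)
4. 571.429ms @ 5/3 + 57.143ms (1/6)
5. 628.571ms @ 11/6 + 57.143ms (1/6)

note 2 onset = 3/4b = 257.143ms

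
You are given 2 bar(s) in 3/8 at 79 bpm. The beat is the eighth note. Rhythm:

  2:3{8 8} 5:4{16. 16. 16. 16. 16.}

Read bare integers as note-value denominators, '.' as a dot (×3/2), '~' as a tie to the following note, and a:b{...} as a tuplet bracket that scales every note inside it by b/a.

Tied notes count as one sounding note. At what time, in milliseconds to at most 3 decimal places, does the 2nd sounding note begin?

note 2 onset = 3/2b = 1139.241ms

1. 0.0ms @ 0 + 1139.241ms (3/2)
2. 1139.241ms @ 3/2 + 1139.241ms (3/2)
3. 2278.481ms @ 3 + 455.696ms (3/5)
4. 2734.177ms @ 18/5 + 455.696ms (3/5)
5. 3189.873ms @ 21/5 + 455.696ms (3/5)
6. 3645.57ms @ 24/5 + 455.696ms (3/5)
7. 4101.266ms @ 27/5 + 455.696ms (3/5)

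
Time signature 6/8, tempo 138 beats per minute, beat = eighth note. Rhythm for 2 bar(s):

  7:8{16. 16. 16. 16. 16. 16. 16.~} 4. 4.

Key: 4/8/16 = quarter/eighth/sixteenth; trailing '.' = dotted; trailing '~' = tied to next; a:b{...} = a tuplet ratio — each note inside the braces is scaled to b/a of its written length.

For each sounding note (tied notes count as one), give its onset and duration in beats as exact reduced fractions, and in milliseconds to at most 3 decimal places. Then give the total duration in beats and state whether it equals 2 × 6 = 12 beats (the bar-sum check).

1) 0.0ms=0b +372.671ms=6/7b
2) 372.671ms=6/7b +372.671ms=6/7b
3) 745.342ms=12/7b +372.671ms=6/7b
4) 1118.012ms=18/7b +372.671ms=6/7b
5) 1490.683ms=24/7b +372.671ms=6/7b
6) 1863.354ms=30/7b +372.671ms=6/7b
7) 2236.025ms=36/7b +1677.019ms=27/7b
8) 3913.043ms=9b +1304.348ms=3b
Σ=12b of 12 (138bpm 6/8) — PASS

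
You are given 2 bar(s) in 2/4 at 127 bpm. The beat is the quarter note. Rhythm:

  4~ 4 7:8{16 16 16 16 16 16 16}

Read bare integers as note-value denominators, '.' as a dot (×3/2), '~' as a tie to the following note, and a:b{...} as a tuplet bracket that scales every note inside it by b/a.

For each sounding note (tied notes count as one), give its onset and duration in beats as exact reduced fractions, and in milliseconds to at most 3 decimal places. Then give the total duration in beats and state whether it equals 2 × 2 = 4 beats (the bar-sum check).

1) 0.0ms=0b +944.882ms=2b
2) 944.882ms=2b +134.983ms=2/7b
3) 1079.865ms=16/7b +134.983ms=2/7b
4) 1214.848ms=18/7b +134.983ms=2/7b
5) 1349.831ms=20/7b +134.983ms=2/7b
6) 1484.814ms=22/7b +134.983ms=2/7b
7) 1619.798ms=24/7b +134.983ms=2/7b
8) 1754.781ms=26/7b +134.983ms=2/7b
Σ=4b of 4 (127bpm 2/4) — PASS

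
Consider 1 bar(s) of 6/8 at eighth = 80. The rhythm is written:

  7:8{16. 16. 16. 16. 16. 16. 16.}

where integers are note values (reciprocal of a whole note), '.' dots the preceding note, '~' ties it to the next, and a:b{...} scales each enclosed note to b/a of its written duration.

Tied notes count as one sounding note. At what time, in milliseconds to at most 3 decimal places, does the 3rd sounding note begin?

note 3 onset = 12/7b = 1285.714ms

1. 0.0ms @ 0 + 642.857ms (6/7)
2. 642.857ms @ 6/7 + 642.857ms (6/7)
3. 1285.714ms @ 12/7 + 642.857ms (6/7)
4. 1928.571ms @ 18/7 + 642.857ms (6/7)
5. 2571.429ms @ 24/7 + 642.857ms (6/7)
6. 3214.286ms @ 30/7 + 642.857ms (6/7)
7. 3857.143ms @ 36/7 + 642.857ms (6/7)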